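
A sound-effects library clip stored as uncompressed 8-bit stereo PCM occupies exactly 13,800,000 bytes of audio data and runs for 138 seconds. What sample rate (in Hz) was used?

50,000 Hz

Bytes = sample_rate × seconds × bytes_per_sample × channels.
sample_rate = 13,800,000 / (138 × 1 × 2) = 13,800,000 / 276 = 50,000 Hz.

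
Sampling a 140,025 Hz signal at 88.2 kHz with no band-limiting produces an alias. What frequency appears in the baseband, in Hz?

Nyquist = 88,200/2 = 44,100 Hz; 140,025 Hz exceeds it.
Alias = |140,025 − 2×88,200| = |140,025 − 176,400| = 36,375 Hz.

36,375 Hz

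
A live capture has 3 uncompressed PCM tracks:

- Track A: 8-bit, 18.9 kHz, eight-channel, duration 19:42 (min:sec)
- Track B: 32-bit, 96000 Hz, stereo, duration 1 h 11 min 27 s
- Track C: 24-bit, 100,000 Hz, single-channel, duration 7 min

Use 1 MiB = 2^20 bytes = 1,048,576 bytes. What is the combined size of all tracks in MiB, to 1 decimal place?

Track A: 19:42 (min:sec) = 1,182 s; 18,900 × 1,182 × 1 × 8 = 178,718,400 bytes.
Track B: 1 h 11 min 27 s = 4,287 s; 96,000 × 4,287 × 4 × 2 = 3,292,416,000 bytes.
Track C: 7 min = 420 s; 100,000 × 420 × 3 × 1 = 126,000,000 bytes.
Total = 3,597,134,400 bytes = 3430.5 MiB.

3430.5 MiB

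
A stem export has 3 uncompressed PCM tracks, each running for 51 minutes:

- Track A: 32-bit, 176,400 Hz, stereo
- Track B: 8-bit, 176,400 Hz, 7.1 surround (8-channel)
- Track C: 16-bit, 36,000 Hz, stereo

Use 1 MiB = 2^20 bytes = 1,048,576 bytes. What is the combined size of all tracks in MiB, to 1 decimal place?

8656.7 MiB

51 minutes = 3,060 s.
Track A: 176,400 × 3,060 × 4 × 2 = 4,318,272,000 bytes.
Track B: 176,400 × 3,060 × 1 × 8 = 4,318,272,000 bytes.
Track C: 36,000 × 3,060 × 2 × 2 = 440,640,000 bytes.
Total = 9,077,184,000 bytes = 8656.7 MiB.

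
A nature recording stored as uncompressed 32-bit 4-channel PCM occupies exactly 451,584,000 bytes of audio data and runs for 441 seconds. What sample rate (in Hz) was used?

Bytes = sample_rate × seconds × bytes_per_sample × channels.
sample_rate = 451,584,000 / (441 × 4 × 4) = 451,584,000 / 7,056 = 64,000 Hz.

64,000 Hz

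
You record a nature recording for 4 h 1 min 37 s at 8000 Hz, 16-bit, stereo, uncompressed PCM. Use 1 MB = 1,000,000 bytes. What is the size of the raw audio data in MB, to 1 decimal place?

Duration = 4 h 1 min 37 s = 14,497 s.
Bytes = 8,000 samples/s × 14,497 s × 2 bytes/sample × 2 ch = 463,904,000 bytes.
463,904,000 / 1,000,000 = 463.9 MB.

463.9 MB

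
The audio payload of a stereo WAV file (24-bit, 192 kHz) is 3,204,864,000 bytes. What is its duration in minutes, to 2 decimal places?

Byte rate = 192,000 × 3 × 2 = 1,152,000 bytes/s.
Duration = 3,204,864,000 / 1,152,000 = 2,782 s.
2,782 s / 60 = 46.37 minutes.

46.37 minutes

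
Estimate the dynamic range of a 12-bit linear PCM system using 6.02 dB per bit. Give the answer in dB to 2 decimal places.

72.24 dB

12 × 6.02 = 72.24 dB.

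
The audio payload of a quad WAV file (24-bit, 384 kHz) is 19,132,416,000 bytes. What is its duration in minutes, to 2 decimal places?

Byte rate = 384,000 × 3 × 4 = 4,608,000 bytes/s.
Duration = 19,132,416,000 / 4,608,000 = 4,152 s.
4,152 s / 60 = 69.20 minutes.

69.20 minutes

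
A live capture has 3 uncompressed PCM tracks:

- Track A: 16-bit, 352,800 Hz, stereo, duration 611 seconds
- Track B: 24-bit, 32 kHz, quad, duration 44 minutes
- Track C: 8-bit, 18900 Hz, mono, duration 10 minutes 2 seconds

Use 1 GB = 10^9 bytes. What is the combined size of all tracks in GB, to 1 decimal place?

1.9 GB

Track A: 352,800 × 611 × 2 × 2 = 862,243,200 bytes.
Track B: 44 minutes = 2,640 s; 32,000 × 2,640 × 3 × 4 = 1,013,760,000 bytes.
Track C: 10 minutes 2 seconds = 602 s; 18,900 × 602 × 1 × 1 = 11,377,800 bytes.
Total = 1,887,381,000 bytes = 1.9 GB.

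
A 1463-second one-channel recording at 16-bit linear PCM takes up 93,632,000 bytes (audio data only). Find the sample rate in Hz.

32,000 Hz

Bytes = sample_rate × seconds × bytes_per_sample × channels.
sample_rate = 93,632,000 / (1,463 × 2 × 1) = 93,632,000 / 2,926 = 32,000 Hz.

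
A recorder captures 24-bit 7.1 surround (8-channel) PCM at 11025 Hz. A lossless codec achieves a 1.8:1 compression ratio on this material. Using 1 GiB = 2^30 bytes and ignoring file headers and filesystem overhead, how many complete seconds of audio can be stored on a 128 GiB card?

934,958 seconds

Uncompressed byte rate = 11,025 × 3 × 8 = 264,600 bytes/s.
After 1.8:1 compression, effective rate ≈ 147000 bytes/s.
Capacity = 128 × 1,073,741,824 = 137,438,953,472 bytes.
137,438,953,472 / effective rate ≈ 934958.87 s → 934,958 seconds.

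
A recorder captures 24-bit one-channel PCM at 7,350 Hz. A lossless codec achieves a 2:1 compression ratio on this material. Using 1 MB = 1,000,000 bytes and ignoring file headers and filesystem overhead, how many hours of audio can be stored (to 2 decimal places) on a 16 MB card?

0.40 hours

Uncompressed byte rate = 7,350 × 3 × 1 = 22,050 bytes/s.
After 2:1 compression, effective rate ≈ 11025 bytes/s.
Capacity = 16 × 1,000,000 = 16,000,000 bytes.
16,000,000 / effective rate ≈ 1451.25 s → 0.40 hours.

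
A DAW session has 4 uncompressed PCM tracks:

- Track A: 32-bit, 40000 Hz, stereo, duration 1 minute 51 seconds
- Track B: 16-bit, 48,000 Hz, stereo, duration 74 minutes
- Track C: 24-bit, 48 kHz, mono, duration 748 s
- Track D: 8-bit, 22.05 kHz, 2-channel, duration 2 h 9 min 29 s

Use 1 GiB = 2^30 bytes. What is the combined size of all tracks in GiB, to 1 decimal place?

1.2 GiB

Track A: 1 minute 51 seconds = 111 s; 40,000 × 111 × 4 × 2 = 35,520,000 bytes.
Track B: 74 minutes = 4,440 s; 48,000 × 4,440 × 2 × 2 = 852,480,000 bytes.
Track C: 48,000 × 748 × 3 × 1 = 107,712,000 bytes.
Track D: 2 h 9 min 29 s = 7,769 s; 22,050 × 7,769 × 1 × 2 = 342,612,900 bytes.
Total = 1,338,324,900 bytes = 1.2 GiB.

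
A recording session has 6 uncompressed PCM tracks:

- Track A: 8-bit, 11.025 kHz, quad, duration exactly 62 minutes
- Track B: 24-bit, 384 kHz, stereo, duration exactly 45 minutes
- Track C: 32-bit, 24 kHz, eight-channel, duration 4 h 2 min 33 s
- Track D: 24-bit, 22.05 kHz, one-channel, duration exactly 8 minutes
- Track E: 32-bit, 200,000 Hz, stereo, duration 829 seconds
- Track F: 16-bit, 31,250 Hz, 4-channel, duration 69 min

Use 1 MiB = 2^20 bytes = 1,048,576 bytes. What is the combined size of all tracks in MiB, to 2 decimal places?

19030.29 MiB

Track A: exactly 62 minutes = 3,720 s; 11,025 × 3,720 × 1 × 4 = 164,052,000 bytes.
Track B: exactly 45 minutes = 2,700 s; 384,000 × 2,700 × 3 × 2 = 6,220,800,000 bytes.
Track C: 4 h 2 min 33 s = 14,553 s; 24,000 × 14,553 × 4 × 8 = 11,176,704,000 bytes.
Track D: exactly 8 minutes = 480 s; 22,050 × 480 × 3 × 1 = 31,752,000 bytes.
Track E: 200,000 × 829 × 4 × 2 = 1,326,400,000 bytes.
Track F: 69 min = 4,140 s; 31,250 × 4,140 × 2 × 4 = 1,035,000,000 bytes.
Total = 19,954,708,000 bytes = 19030.29 MiB.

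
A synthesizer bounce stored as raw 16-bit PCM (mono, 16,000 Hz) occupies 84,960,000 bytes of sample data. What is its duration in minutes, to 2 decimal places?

44.25 minutes

Byte rate = 16,000 × 2 × 1 = 32,000 bytes/s.
Duration = 84,960,000 / 32,000 = 2,655 s.
2,655 s / 60 = 44.25 minutes.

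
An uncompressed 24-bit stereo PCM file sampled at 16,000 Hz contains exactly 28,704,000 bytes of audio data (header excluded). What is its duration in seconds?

299 seconds

Byte rate = 16,000 × 3 × 2 = 96,000 bytes/s.
Duration = 28,704,000 / 96,000 = 299 s.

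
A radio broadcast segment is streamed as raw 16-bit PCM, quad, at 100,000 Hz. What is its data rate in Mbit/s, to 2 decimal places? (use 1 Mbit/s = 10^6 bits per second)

Bit rate = 100,000 × 16 × 4 = 6,400,000 bits/s.
= 6.40 Mbit/s.

6.40 Mbit/s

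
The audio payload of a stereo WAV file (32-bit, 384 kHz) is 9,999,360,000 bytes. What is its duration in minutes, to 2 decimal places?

54.25 minutes

Byte rate = 384,000 × 4 × 2 = 3,072,000 bytes/s.
Duration = 9,999,360,000 / 3,072,000 = 3,255 s.
3,255 s / 60 = 54.25 minutes.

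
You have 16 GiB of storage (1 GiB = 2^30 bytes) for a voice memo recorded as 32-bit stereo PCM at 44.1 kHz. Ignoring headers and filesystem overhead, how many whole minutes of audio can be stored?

Uncompressed byte rate = 44,100 × 4 × 2 = 352,800 bytes/s.
Capacity = 16 × 1,073,741,824 = 17,179,869,184 bytes.
17,179,869,184 / 352,800 ≈ 48695.77 s → 811 minutes.

811 minutes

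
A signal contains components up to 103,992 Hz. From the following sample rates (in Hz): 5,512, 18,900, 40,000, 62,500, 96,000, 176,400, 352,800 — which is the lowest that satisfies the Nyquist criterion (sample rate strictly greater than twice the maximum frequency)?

Need sample rate > 2 × 103,992 = 207,984 Hz.
Lowest listed rate above 207,984 Hz is 352,800 Hz.

352,800 Hz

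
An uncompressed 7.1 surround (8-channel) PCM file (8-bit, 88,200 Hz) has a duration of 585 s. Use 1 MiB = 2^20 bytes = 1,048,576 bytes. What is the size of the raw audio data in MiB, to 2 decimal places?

Bytes = 88,200 samples/s × 585 s × 1 bytes/sample × 8 ch = 412,776,000 bytes.
412,776,000 / 1,048,576 = 393.65 MiB.

393.65 MiB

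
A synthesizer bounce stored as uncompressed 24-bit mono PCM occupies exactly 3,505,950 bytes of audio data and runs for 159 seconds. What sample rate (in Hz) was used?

7,350 Hz

Bytes = sample_rate × seconds × bytes_per_sample × channels.
sample_rate = 3,505,950 / (159 × 3 × 1) = 3,505,950 / 477 = 7,350 Hz.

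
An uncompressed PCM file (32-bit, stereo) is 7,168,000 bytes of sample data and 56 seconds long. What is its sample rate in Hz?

16,000 Hz

Bytes = sample_rate × seconds × bytes_per_sample × channels.
sample_rate = 7,168,000 / (56 × 4 × 2) = 7,168,000 / 448 = 16,000 Hz.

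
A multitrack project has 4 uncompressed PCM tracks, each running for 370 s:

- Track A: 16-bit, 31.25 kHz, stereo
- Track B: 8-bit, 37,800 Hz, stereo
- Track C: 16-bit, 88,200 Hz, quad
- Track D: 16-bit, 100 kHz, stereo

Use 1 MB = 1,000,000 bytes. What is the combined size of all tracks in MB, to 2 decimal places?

483.29 MB

Track A: 31,250 × 370 × 2 × 2 = 46,250,000 bytes.
Track B: 37,800 × 370 × 1 × 2 = 27,972,000 bytes.
Track C: 88,200 × 370 × 2 × 4 = 261,072,000 bytes.
Track D: 100,000 × 370 × 2 × 2 = 148,000,000 bytes.
Total = 483,294,000 bytes = 483.29 MB.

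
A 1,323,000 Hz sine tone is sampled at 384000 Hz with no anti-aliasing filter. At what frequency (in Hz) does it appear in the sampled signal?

171,000 Hz

Nyquist = 384,000/2 = 192,000 Hz; 1,323,000 Hz exceeds it.
Alias = |1,323,000 − 3×384,000| = |1,323,000 − 1,152,000| = 171,000 Hz.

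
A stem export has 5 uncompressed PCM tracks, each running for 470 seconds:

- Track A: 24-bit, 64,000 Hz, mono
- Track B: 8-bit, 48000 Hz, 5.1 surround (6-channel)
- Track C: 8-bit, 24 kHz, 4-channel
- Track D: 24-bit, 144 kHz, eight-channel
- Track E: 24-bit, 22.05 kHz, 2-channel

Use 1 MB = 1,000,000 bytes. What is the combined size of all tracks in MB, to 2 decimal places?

Track A: 64,000 × 470 × 3 × 1 = 90,240,000 bytes.
Track B: 48,000 × 470 × 1 × 6 = 135,360,000 bytes.
Track C: 24,000 × 470 × 1 × 4 = 45,120,000 bytes.
Track D: 144,000 × 470 × 3 × 8 = 1,624,320,000 bytes.
Track E: 22,050 × 470 × 3 × 2 = 62,181,000 bytes.
Total = 1,957,221,000 bytes = 1957.22 MB.

1957.22 MB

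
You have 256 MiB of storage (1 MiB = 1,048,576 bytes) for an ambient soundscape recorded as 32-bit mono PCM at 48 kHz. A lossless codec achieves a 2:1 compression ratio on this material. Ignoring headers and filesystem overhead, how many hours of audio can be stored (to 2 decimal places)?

0.78 hours

Uncompressed byte rate = 48,000 × 4 × 1 = 192,000 bytes/s.
After 2:1 compression, effective rate ≈ 96000 bytes/s.
Capacity = 256 × 1,048,576 = 268,435,456 bytes.
268,435,456 / effective rate ≈ 2796.2 s → 0.78 hours.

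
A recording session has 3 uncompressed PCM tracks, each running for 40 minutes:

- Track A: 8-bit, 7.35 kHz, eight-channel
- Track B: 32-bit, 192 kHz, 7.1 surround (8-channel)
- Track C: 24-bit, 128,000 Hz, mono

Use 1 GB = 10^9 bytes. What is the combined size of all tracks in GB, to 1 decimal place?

40 minutes = 2,400 s.
Track A: 7,350 × 2,400 × 1 × 8 = 141,120,000 bytes.
Track B: 192,000 × 2,400 × 4 × 8 = 14,745,600,000 bytes.
Track C: 128,000 × 2,400 × 3 × 1 = 921,600,000 bytes.
Total = 15,808,320,000 bytes = 15.8 GB.

15.8 GB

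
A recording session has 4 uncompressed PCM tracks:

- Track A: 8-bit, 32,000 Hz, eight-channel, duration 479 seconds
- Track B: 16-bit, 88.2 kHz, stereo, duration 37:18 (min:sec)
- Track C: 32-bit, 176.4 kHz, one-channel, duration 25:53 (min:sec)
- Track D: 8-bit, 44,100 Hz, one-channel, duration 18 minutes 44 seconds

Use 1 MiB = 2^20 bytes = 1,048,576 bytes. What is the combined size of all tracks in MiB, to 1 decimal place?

1962.2 MiB

Track A: 32,000 × 479 × 1 × 8 = 122,624,000 bytes.
Track B: 37:18 (min:sec) = 2,238 s; 88,200 × 2,238 × 2 × 2 = 789,566,400 bytes.
Track C: 25:53 (min:sec) = 1,553 s; 176,400 × 1,553 × 4 × 1 = 1,095,796,800 bytes.
Track D: 18 minutes 44 seconds = 1,124 s; 44,100 × 1,124 × 1 × 1 = 49,568,400 bytes.
Total = 2,057,555,600 bytes = 1962.2 MiB.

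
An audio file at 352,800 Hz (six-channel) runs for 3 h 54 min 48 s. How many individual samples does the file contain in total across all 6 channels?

29,821,478,400 samples

3 h 54 min 48 s = 14,088 s.
352,800 × 14,088 s × 6 ch = 29,821,478,400 samples.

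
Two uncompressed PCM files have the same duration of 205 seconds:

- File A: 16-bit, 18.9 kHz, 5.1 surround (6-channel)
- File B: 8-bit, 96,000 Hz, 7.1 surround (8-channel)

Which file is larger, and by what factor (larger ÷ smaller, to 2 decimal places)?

File A: 18,900 × 2 × 6 = 226,800 bytes/s.
File B: 96,000 × 1 × 8 = 768,000 bytes/s.
File B is larger; ratio = 157,440,000 / 46,494,000 = 3.39.

File B, by a factor of 3.39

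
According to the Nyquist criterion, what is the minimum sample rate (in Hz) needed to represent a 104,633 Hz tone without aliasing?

Minimum sample rate = 2 × 104,633 Hz = 209,266 Hz.

209,266 Hz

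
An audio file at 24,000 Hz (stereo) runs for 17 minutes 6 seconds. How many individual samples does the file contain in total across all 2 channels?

17 minutes 6 seconds = 1,026 s.
24,000 × 1,026 s × 2 ch = 49,248,000 samples.

49,248,000 samples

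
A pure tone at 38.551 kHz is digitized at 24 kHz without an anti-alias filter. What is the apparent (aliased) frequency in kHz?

9.449 kHz

Nyquist = 24,000/2 = 12,000 Hz; 38,551 Hz exceeds it.
Alias = |38,551 − 2×24,000| = |38,551 − 48,000| = 9,449 Hz = 9.449 kHz.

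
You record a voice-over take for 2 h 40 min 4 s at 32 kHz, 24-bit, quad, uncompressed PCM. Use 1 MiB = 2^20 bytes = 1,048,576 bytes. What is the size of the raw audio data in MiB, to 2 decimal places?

3517.09 MiB

Duration = 2 h 40 min 4 s = 9,604 s.
Bytes = 32,000 samples/s × 9,604 s × 3 bytes/sample × 4 ch = 3,687,936,000 bytes.
3,687,936,000 / 1,048,576 = 3517.09 MiB.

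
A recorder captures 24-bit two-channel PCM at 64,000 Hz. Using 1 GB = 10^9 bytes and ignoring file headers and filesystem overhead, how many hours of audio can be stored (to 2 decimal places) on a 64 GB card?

Uncompressed byte rate = 64,000 × 3 × 2 = 384,000 bytes/s.
Capacity = 64 × 1,000,000,000 = 64,000,000,000 bytes.
64,000,000,000 / 384,000 ≈ 166666.67 s → 46.30 hours.

46.30 hours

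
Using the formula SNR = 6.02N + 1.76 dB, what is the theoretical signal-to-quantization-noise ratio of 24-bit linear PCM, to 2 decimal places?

6.02 × 24 + 1.76 = 146.24 dB.

146.24 dB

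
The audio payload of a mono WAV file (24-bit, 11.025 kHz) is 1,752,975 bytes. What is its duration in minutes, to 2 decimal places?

0.88 minutes

Byte rate = 11,025 × 3 × 1 = 33,075 bytes/s.
Duration = 1,752,975 / 33,075 = 53 s.
53 s / 60 = 0.88 minutes.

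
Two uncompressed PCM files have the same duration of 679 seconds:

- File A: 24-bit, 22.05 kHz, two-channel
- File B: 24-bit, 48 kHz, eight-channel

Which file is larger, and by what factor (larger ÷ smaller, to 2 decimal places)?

File B, by a factor of 8.71

File A: 22,050 × 3 × 2 = 132,300 bytes/s.
File B: 48,000 × 3 × 8 = 1,152,000 bytes/s.
File B is larger; ratio = 782,208,000 / 89,831,700 = 8.71.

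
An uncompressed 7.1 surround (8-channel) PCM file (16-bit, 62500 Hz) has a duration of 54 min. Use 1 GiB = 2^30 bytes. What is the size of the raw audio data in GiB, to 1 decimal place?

3.0 GiB

Duration = 54 min = 3,240 s.
Bytes = 62,500 samples/s × 3,240 s × 2 bytes/sample × 8 ch = 3,240,000,000 bytes.
3,240,000,000 / 1,073,741,824 = 3.0 GiB.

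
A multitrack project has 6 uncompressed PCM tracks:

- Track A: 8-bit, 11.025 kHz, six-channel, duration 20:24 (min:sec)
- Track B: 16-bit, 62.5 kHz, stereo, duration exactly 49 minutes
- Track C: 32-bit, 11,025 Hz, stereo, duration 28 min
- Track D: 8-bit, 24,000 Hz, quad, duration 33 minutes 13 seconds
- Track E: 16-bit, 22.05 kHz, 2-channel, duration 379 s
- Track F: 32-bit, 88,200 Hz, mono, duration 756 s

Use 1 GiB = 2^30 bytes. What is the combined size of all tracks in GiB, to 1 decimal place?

Track A: 20:24 (min:sec) = 1,224 s; 11,025 × 1,224 × 1 × 6 = 80,967,600 bytes.
Track B: exactly 49 minutes = 2,940 s; 62,500 × 2,940 × 2 × 2 = 735,000,000 bytes.
Track C: 28 min = 1,680 s; 11,025 × 1,680 × 4 × 2 = 148,176,000 bytes.
Track D: 33 minutes 13 seconds = 1,993 s; 24,000 × 1,993 × 1 × 4 = 191,328,000 bytes.
Track E: 22,050 × 379 × 2 × 2 = 33,427,800 bytes.
Track F: 88,200 × 756 × 4 × 1 = 266,716,800 bytes.
Total = 1,455,616,200 bytes = 1.4 GiB.

1.4 GiB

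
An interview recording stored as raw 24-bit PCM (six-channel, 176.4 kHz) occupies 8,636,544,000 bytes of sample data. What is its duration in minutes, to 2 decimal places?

Byte rate = 176,400 × 3 × 6 = 3,175,200 bytes/s.
Duration = 8,636,544,000 / 3,175,200 = 2,720 s.
2,720 s / 60 = 45.33 minutes.

45.33 minutes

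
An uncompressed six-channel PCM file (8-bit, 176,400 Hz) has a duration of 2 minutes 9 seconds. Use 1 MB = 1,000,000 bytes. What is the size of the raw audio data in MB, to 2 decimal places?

Duration = 2 minutes 9 seconds = 129 s.
Bytes = 176,400 samples/s × 129 s × 1 bytes/sample × 6 ch = 136,533,600 bytes.
136,533,600 / 1,000,000 = 136.53 MB.

136.53 MB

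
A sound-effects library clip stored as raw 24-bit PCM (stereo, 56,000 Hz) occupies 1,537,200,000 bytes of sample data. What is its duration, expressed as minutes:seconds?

Byte rate = 56,000 × 3 × 2 = 336,000 bytes/s.
Duration = 1,537,200,000 / 336,000 = 4,575 s.
4,575 s = 76:15.

76:15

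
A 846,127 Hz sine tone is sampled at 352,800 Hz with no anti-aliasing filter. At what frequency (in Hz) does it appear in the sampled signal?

140,527 Hz

Nyquist = 352,800/2 = 176,400 Hz; 846,127 Hz exceeds it.
Alias = |846,127 − 2×352,800| = |846,127 − 705,600| = 140,527 Hz.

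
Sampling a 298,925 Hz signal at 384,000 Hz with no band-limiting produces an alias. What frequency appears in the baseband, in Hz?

85,075 Hz

Nyquist = 384,000/2 = 192,000 Hz; 298,925 Hz exceeds it.
Alias = |298,925 − 1×384,000| = |298,925 − 384,000| = 85,075 Hz.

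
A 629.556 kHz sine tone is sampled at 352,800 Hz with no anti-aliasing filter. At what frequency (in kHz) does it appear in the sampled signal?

76.044 kHz

Nyquist = 352,800/2 = 176,400 Hz; 629,556 Hz exceeds it.
Alias = |629,556 − 2×352,800| = |629,556 − 705,600| = 76,044 Hz = 76.044 kHz.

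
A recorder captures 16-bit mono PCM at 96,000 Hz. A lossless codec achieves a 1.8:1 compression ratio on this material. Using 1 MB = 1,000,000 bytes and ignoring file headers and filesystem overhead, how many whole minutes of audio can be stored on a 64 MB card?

10 minutes

Uncompressed byte rate = 96,000 × 2 × 1 = 192,000 bytes/s.
After 1.8:1 compression, effective rate ≈ 106666.67 bytes/s.
Capacity = 64 × 1,000,000 = 64,000,000 bytes.
64,000,000 / effective rate ≈ 600 s → 10 minutes.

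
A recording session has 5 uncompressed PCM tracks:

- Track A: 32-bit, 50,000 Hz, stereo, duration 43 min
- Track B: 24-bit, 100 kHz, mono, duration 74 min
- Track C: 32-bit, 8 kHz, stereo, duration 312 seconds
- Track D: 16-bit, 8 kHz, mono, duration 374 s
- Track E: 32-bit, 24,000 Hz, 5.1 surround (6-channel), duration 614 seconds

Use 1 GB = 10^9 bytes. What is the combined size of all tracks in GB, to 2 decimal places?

Track A: 43 min = 2,580 s; 50,000 × 2,580 × 4 × 2 = 1,032,000,000 bytes.
Track B: 74 min = 4,440 s; 100,000 × 4,440 × 3 × 1 = 1,332,000,000 bytes.
Track C: 8,000 × 312 × 4 × 2 = 19,968,000 bytes.
Track D: 8,000 × 374 × 2 × 1 = 5,984,000 bytes.
Track E: 24,000 × 614 × 4 × 6 = 353,664,000 bytes.
Total = 2,743,616,000 bytes = 2.74 GB.

2.74 GB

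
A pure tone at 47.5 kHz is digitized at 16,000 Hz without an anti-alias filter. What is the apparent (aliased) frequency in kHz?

0.5 kHz

Nyquist = 16,000/2 = 8,000 Hz; 47,500 Hz exceeds it.
Alias = |47,500 − 3×16,000| = |47,500 − 48,000| = 500 Hz = 0.5 kHz.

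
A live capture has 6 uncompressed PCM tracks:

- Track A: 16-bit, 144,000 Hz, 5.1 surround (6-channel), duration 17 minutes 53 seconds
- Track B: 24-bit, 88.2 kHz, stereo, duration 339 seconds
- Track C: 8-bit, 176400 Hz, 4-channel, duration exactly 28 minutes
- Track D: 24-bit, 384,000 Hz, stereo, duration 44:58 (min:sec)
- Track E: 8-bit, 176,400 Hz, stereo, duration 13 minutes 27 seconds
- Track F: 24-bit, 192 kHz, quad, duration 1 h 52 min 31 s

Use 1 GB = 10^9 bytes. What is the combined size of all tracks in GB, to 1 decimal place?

Track A: 17 minutes 53 seconds = 1,073 s; 144,000 × 1,073 × 2 × 6 = 1,854,144,000 bytes.
Track B: 88,200 × 339 × 3 × 2 = 179,398,800 bytes.
Track C: exactly 28 minutes = 1,680 s; 176,400 × 1,680 × 1 × 4 = 1,185,408,000 bytes.
Track D: 44:58 (min:sec) = 2,698 s; 384,000 × 2,698 × 3 × 2 = 6,216,192,000 bytes.
Track E: 13 minutes 27 seconds = 807 s; 176,400 × 807 × 1 × 2 = 284,709,600 bytes.
Track F: 1 h 52 min 31 s = 6,751 s; 192,000 × 6,751 × 3 × 4 = 15,554,304,000 bytes.
Total = 25,274,156,400 bytes = 25.3 GB.

25.3 GB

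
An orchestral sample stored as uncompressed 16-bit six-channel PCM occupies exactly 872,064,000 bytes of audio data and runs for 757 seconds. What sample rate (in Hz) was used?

96,000 Hz

Bytes = sample_rate × seconds × bytes_per_sample × channels.
sample_rate = 872,064,000 / (757 × 2 × 6) = 872,064,000 / 9,084 = 96,000 Hz.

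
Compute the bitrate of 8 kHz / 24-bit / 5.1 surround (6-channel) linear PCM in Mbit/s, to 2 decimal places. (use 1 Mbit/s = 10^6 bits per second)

Bit rate = 8,000 × 24 × 6 = 1,152,000 bits/s.
= 1.15 Mbit/s.

1.15 Mbit/s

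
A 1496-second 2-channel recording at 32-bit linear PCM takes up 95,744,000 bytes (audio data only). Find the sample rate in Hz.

8,000 Hz

Bytes = sample_rate × seconds × bytes_per_sample × channels.
sample_rate = 95,744,000 / (1,496 × 4 × 2) = 95,744,000 / 11,968 = 8,000 Hz.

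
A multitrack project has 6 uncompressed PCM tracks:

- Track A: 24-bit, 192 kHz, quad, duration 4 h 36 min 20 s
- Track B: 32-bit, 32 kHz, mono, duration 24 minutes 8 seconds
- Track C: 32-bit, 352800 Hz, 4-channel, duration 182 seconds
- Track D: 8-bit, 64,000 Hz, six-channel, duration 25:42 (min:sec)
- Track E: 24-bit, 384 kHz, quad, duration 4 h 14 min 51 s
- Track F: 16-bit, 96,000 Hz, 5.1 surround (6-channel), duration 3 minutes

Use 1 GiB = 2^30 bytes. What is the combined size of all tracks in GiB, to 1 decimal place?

103.1 GiB

Track A: 4 h 36 min 20 s = 16,580 s; 192,000 × 16,580 × 3 × 4 = 38,200,320,000 bytes.
Track B: 24 minutes 8 seconds = 1,448 s; 32,000 × 1,448 × 4 × 1 = 185,344,000 bytes.
Track C: 352,800 × 182 × 4 × 4 = 1,027,353,600 bytes.
Track D: 25:42 (min:sec) = 1,542 s; 64,000 × 1,542 × 1 × 6 = 592,128,000 bytes.
Track E: 4 h 14 min 51 s = 15,291 s; 384,000 × 15,291 × 3 × 4 = 70,460,928,000 bytes.
Track F: 3 minutes = 180 s; 96,000 × 180 × 2 × 6 = 207,360,000 bytes.
Total = 110,673,433,600 bytes = 103.1 GiB.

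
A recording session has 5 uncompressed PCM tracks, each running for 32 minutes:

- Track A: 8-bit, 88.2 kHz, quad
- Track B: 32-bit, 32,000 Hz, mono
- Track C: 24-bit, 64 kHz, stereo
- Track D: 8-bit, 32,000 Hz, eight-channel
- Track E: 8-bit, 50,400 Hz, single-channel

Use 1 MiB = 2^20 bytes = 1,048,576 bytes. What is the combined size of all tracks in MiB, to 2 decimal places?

2144.53 MiB

32 minutes = 1,920 s.
Track A: 88,200 × 1,920 × 1 × 4 = 677,376,000 bytes.
Track B: 32,000 × 1,920 × 4 × 1 = 245,760,000 bytes.
Track C: 64,000 × 1,920 × 3 × 2 = 737,280,000 bytes.
Track D: 32,000 × 1,920 × 1 × 8 = 491,520,000 bytes.
Track E: 50,400 × 1,920 × 1 × 1 = 96,768,000 bytes.
Total = 2,248,704,000 bytes = 2144.53 MiB.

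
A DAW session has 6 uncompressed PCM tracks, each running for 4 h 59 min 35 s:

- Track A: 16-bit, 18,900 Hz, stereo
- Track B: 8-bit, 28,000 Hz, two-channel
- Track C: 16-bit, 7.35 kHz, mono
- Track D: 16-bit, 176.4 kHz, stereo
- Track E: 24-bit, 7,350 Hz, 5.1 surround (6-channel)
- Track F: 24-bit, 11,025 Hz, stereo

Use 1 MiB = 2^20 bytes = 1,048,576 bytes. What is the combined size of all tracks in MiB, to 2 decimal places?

4 h 59 min 35 s = 17,975 s.
Track A: 18,900 × 17,975 × 2 × 2 = 1,358,910,000 bytes.
Track B: 28,000 × 17,975 × 1 × 2 = 1,006,600,000 bytes.
Track C: 7,350 × 17,975 × 2 × 1 = 264,232,500 bytes.
Track D: 176,400 × 17,975 × 2 × 2 = 12,683,160,000 bytes.
Track E: 7,350 × 17,975 × 3 × 6 = 2,378,092,500 bytes.
Track F: 11,025 × 17,975 × 3 × 2 = 1,189,046,250 bytes.
Total = 18,880,041,250 bytes = 18005.41 MiB.

18005.41 MiB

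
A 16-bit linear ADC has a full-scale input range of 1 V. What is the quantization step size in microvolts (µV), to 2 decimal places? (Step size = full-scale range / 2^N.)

15.26 µV

1 V / 2^16 = 1 / 65,536 V = 15.26 µV.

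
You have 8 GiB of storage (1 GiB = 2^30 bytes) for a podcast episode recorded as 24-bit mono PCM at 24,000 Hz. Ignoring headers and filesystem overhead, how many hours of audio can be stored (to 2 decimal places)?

Uncompressed byte rate = 24,000 × 3 × 1 = 72,000 bytes/s.
Capacity = 8 × 1,073,741,824 = 8,589,934,592 bytes.
8,589,934,592 / 72,000 ≈ 119304.65 s → 33.14 hours.

33.14 hours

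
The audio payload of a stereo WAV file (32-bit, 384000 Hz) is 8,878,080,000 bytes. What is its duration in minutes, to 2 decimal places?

Byte rate = 384,000 × 4 × 2 = 3,072,000 bytes/s.
Duration = 8,878,080,000 / 3,072,000 = 2,890 s.
2,890 s / 60 = 48.17 minutes.

48.17 minutes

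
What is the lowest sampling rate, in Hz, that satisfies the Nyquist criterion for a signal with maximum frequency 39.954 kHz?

79,908 Hz

Minimum sample rate = 2 × 39,954 Hz = 79,908 Hz.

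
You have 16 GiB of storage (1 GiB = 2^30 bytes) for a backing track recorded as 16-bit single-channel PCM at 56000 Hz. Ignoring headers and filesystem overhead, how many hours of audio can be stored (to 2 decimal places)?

Uncompressed byte rate = 56,000 × 2 × 1 = 112,000 bytes/s.
Capacity = 16 × 1,073,741,824 = 17,179,869,184 bytes.
17,179,869,184 / 112,000 ≈ 153391.69 s → 42.61 hours.

42.61 hours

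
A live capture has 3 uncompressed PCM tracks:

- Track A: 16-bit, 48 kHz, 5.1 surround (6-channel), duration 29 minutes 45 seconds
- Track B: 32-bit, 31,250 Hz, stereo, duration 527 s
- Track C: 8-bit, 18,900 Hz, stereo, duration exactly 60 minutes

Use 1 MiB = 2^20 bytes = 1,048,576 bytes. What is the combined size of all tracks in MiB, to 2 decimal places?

1235.95 MiB

Track A: 29 minutes 45 seconds = 1,785 s; 48,000 × 1,785 × 2 × 6 = 1,028,160,000 bytes.
Track B: 31,250 × 527 × 4 × 2 = 131,750,000 bytes.
Track C: exactly 60 minutes = 3,600 s; 18,900 × 3,600 × 1 × 2 = 136,080,000 bytes.
Total = 1,295,990,000 bytes = 1235.95 MiB.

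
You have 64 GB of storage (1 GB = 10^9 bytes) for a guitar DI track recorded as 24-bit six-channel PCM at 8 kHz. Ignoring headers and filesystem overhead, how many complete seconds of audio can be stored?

444,444 seconds

Uncompressed byte rate = 8,000 × 3 × 6 = 144,000 bytes/s.
Capacity = 64 × 1,000,000,000 = 64,000,000,000 bytes.
64,000,000,000 / 144,000 ≈ 444444.44 s → 444,444 seconds.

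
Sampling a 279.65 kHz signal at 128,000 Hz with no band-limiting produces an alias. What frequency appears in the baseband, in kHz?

Nyquist = 128,000/2 = 64,000 Hz; 279,650 Hz exceeds it.
Alias = |279,650 − 2×128,000| = |279,650 − 256,000| = 23,650 Hz = 23.65 kHz.

23.65 kHz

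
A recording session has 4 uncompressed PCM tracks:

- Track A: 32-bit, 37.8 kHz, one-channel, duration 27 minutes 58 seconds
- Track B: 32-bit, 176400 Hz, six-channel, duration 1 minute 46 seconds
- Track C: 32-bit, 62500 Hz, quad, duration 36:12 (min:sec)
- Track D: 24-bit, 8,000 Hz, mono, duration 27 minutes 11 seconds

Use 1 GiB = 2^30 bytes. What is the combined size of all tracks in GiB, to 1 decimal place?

Track A: 27 minutes 58 seconds = 1,678 s; 37,800 × 1,678 × 4 × 1 = 253,713,600 bytes.
Track B: 1 minute 46 seconds = 106 s; 176,400 × 106 × 4 × 6 = 448,761,600 bytes.
Track C: 36:12 (min:sec) = 2,172 s; 62,500 × 2,172 × 4 × 4 = 2,172,000,000 bytes.
Track D: 27 minutes 11 seconds = 1,631 s; 8,000 × 1,631 × 3 × 1 = 39,144,000 bytes.
Total = 2,913,619,200 bytes = 2.7 GiB.

2.7 GiB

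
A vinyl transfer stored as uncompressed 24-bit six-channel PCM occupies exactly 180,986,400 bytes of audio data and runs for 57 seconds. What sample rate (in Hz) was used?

Bytes = sample_rate × seconds × bytes_per_sample × channels.
sample_rate = 180,986,400 / (57 × 3 × 6) = 180,986,400 / 1,026 = 176,400 Hz.

176,400 Hz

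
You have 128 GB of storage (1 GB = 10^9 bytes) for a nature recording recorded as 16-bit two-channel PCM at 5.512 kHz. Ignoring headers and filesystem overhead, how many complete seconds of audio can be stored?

5,805,515 seconds

Uncompressed byte rate = 5,512 × 2 × 2 = 22,048 bytes/s.
Capacity = 128 × 1,000,000,000 = 128,000,000,000 bytes.
128,000,000,000 / 22,048 ≈ 5805515.24 s → 5,805,515 seconds.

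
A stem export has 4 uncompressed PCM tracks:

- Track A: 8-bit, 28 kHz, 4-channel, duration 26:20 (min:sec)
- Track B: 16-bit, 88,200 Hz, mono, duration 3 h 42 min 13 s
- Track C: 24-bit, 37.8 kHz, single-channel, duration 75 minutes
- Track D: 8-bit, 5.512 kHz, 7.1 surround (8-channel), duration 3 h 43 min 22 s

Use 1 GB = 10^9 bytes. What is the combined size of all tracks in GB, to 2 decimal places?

3.63 GB

Track A: 26:20 (min:sec) = 1,580 s; 28,000 × 1,580 × 1 × 4 = 176,960,000 bytes.
Track B: 3 h 42 min 13 s = 13,333 s; 88,200 × 13,333 × 2 × 1 = 2,351,941,200 bytes.
Track C: 75 minutes = 4,500 s; 37,800 × 4,500 × 3 × 1 = 510,300,000 bytes.
Track D: 3 h 43 min 22 s = 13,402 s; 5,512 × 13,402 × 1 × 8 = 590,974,592 bytes.
Total = 3,630,175,792 bytes = 3.63 GB.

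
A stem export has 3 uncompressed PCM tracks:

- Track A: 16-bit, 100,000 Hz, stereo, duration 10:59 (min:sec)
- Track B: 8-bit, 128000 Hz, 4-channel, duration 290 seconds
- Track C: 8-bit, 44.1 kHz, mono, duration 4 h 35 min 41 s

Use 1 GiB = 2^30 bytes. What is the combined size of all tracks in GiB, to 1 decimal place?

Track A: 10:59 (min:sec) = 659 s; 100,000 × 659 × 2 × 2 = 263,600,000 bytes.
Track B: 128,000 × 290 × 1 × 4 = 148,480,000 bytes.
Track C: 4 h 35 min 41 s = 16,541 s; 44,100 × 16,541 × 1 × 1 = 729,458,100 bytes.
Total = 1,141,538,100 bytes = 1.1 GiB.

1.1 GiB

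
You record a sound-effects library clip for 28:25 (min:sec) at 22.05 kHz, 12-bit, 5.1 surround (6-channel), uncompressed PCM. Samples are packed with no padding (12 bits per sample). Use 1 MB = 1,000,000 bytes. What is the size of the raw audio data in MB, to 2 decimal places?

338.36 MB

Duration = 28:25 (min:sec) = 1,705 s.
Bits = 22,050 × 1,705 × 12 × 6 = 2,706,858,000 bits = 338,357,250 bytes.
338,357,250 / 1,000,000 = 338.36 MB.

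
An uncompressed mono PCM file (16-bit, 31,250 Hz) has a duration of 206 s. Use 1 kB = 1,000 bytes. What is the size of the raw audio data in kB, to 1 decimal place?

Bytes = 31,250 samples/s × 206 s × 2 bytes/sample × 1 ch = 12,875,000 bytes.
12,875,000 / 1,000 = 12875.0 kB.

12875.0 kB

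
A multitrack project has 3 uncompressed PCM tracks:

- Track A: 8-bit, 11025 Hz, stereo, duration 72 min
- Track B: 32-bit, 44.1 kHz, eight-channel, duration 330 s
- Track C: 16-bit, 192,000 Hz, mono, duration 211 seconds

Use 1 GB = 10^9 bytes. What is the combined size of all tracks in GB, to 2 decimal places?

0.64 GB

Track A: 72 min = 4,320 s; 11,025 × 4,320 × 1 × 2 = 95,256,000 bytes.
Track B: 44,100 × 330 × 4 × 8 = 465,696,000 bytes.
Track C: 192,000 × 211 × 2 × 1 = 81,024,000 bytes.
Total = 641,976,000 bytes = 0.64 GB.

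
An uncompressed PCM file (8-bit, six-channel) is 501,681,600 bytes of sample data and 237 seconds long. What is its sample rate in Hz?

Bytes = sample_rate × seconds × bytes_per_sample × channels.
sample_rate = 501,681,600 / (237 × 1 × 6) = 501,681,600 / 1,422 = 352,800 Hz.

352,800 Hz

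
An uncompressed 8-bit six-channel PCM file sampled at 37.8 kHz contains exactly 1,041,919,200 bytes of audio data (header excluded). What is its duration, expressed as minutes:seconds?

Byte rate = 37,800 × 1 × 6 = 226,800 bytes/s.
Duration = 1,041,919,200 / 226,800 = 4,594 s.
4,594 s = 76:34.

76:34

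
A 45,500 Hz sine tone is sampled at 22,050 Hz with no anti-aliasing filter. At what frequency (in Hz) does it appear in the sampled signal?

Nyquist = 22,050/2 = 11,025 Hz; 45,500 Hz exceeds it.
Alias = |45,500 − 2×22,050| = |45,500 − 44,100| = 1,400 Hz.

1,400 Hz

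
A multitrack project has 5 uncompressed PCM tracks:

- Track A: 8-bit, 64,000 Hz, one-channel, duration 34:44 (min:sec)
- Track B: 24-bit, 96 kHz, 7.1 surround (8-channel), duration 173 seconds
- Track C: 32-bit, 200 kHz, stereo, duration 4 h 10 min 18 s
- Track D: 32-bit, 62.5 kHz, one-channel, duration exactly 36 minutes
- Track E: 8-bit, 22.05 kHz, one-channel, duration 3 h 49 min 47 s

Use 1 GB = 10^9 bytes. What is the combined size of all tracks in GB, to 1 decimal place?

Track A: 34:44 (min:sec) = 2,084 s; 64,000 × 2,084 × 1 × 1 = 133,376,000 bytes.
Track B: 96,000 × 173 × 3 × 8 = 398,592,000 bytes.
Track C: 4 h 10 min 18 s = 15,018 s; 200,000 × 15,018 × 4 × 2 = 24,028,800,000 bytes.
Track D: exactly 36 minutes = 2,160 s; 62,500 × 2,160 × 4 × 1 = 540,000,000 bytes.
Track E: 3 h 49 min 47 s = 13,787 s; 22,050 × 13,787 × 1 × 1 = 304,003,350 bytes.
Total = 25,404,771,350 bytes = 25.4 GB.

25.4 GB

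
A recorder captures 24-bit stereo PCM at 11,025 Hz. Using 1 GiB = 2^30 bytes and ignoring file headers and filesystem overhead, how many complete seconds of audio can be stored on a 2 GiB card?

32,463 seconds

Uncompressed byte rate = 11,025 × 3 × 2 = 66,150 bytes/s.
Capacity = 2 × 1,073,741,824 = 2,147,483,648 bytes.
2,147,483,648 / 66,150 ≈ 32463.85 s → 32,463 seconds.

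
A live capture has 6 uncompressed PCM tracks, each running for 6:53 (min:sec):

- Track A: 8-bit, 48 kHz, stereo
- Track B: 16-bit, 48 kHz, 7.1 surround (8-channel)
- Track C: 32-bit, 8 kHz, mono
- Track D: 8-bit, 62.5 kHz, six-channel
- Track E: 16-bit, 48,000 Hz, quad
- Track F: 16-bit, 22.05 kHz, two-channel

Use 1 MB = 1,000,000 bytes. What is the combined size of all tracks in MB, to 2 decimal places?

719.94 MB

6:53 (min:sec) = 413 s.
Track A: 48,000 × 413 × 1 × 2 = 39,648,000 bytes.
Track B: 48,000 × 413 × 2 × 8 = 317,184,000 bytes.
Track C: 8,000 × 413 × 4 × 1 = 13,216,000 bytes.
Track D: 62,500 × 413 × 1 × 6 = 154,875,000 bytes.
Track E: 48,000 × 413 × 2 × 4 = 158,592,000 bytes.
Track F: 22,050 × 413 × 2 × 2 = 36,426,600 bytes.
Total = 719,941,600 bytes = 719.94 MB.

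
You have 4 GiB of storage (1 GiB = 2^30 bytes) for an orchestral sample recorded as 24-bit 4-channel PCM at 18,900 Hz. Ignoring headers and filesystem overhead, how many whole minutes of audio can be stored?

315 minutes

Uncompressed byte rate = 18,900 × 3 × 4 = 226,800 bytes/s.
Capacity = 4 × 1,073,741,824 = 4,294,967,296 bytes.
4,294,967,296 / 226,800 ≈ 18937.25 s → 315 minutes.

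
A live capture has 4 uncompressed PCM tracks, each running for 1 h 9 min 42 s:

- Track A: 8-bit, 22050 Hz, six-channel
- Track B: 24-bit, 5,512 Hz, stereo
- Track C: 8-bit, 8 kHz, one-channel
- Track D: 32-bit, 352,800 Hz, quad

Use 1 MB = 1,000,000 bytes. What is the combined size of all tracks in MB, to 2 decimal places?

1 h 9 min 42 s = 4,182 s.
Track A: 22,050 × 4,182 × 1 × 6 = 553,278,600 bytes.
Track B: 5,512 × 4,182 × 3 × 2 = 138,307,104 bytes.
Track C: 8,000 × 4,182 × 1 × 1 = 33,456,000 bytes.
Track D: 352,800 × 4,182 × 4 × 4 = 23,606,553,600 bytes.
Total = 24,331,595,304 bytes = 24331.60 MB.

24331.60 MB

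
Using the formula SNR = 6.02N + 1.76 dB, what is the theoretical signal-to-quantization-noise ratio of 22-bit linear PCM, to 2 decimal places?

134.20 dB

6.02 × 22 + 1.76 = 134.20 dB.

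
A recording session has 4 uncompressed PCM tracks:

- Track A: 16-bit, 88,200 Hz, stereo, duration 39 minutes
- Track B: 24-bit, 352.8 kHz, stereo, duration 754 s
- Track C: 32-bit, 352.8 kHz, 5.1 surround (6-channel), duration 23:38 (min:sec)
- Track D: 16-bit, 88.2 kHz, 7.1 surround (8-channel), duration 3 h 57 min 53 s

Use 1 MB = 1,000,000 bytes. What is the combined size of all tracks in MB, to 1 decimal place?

34570.2 MB

Track A: 39 minutes = 2,340 s; 88,200 × 2,340 × 2 × 2 = 825,552,000 bytes.
Track B: 352,800 × 754 × 3 × 2 = 1,596,067,200 bytes.
Track C: 23:38 (min:sec) = 1,418 s; 352,800 × 1,418 × 4 × 6 = 12,006,489,600 bytes.
Track D: 3 h 57 min 53 s = 14,273 s; 88,200 × 14,273 × 2 × 8 = 20,142,057,600 bytes.
Total = 34,570,166,400 bytes = 34570.2 MB.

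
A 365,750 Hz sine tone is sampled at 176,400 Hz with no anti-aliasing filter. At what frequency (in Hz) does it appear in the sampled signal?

12,950 Hz

Nyquist = 176,400/2 = 88,200 Hz; 365,750 Hz exceeds it.
Alias = |365,750 − 2×176,400| = |365,750 − 352,800| = 12,950 Hz.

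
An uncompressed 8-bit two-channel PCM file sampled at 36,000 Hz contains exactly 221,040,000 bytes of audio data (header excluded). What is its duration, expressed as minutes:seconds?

Byte rate = 36,000 × 1 × 2 = 72,000 bytes/s.
Duration = 221,040,000 / 72,000 = 3,070 s.
3,070 s = 51:10.

51:10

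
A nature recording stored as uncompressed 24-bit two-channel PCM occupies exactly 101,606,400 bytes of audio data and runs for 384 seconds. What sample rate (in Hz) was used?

Bytes = sample_rate × seconds × bytes_per_sample × channels.
sample_rate = 101,606,400 / (384 × 3 × 2) = 101,606,400 / 2,304 = 44,100 Hz.

44,100 Hz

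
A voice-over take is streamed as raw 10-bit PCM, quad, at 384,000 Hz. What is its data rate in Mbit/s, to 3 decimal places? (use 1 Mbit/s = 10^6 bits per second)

15.360 Mbit/s

Bit rate = 384,000 × 10 × 4 = 15,360,000 bits/s.
= 15.360 Mbit/s.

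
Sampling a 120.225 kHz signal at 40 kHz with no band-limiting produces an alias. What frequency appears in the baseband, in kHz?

Nyquist = 40,000/2 = 20,000 Hz; 120,225 Hz exceeds it.
Alias = |120,225 − 3×40,000| = |120,225 − 120,000| = 225 Hz = 0.225 kHz.

0.225 kHz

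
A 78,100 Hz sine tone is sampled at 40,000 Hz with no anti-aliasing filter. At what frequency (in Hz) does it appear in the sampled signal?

Nyquist = 40,000/2 = 20,000 Hz; 78,100 Hz exceeds it.
Alias = |78,100 − 2×40,000| = |78,100 − 80,000| = 1,900 Hz.

1,900 Hz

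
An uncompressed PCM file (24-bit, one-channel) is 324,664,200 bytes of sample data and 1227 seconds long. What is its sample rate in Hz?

88,200 Hz

Bytes = sample_rate × seconds × bytes_per_sample × channels.
sample_rate = 324,664,200 / (1,227 × 3 × 1) = 324,664,200 / 3,681 = 88,200 Hz.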